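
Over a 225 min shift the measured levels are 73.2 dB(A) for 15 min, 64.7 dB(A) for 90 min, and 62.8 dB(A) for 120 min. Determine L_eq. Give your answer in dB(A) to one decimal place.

Weight each interval's intensity by its duration and average over T = 225 min:
Σ tᵢ·10^(Lᵢ/10) = 15·10^(73.2/10) + 90·10^(64.7/10) + 120·10^(62.8/10) = 8.077e+08.
L_eq = 10·log₁₀(8.077e+08/225) = 65.55 dB(A).

65.6 dB(A)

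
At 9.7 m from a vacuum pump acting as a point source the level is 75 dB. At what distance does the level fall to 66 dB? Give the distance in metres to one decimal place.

27.3 m

Point-source spreading drops the level by 20·log₁₀(r₂/r₁); inverting, r₂/r₁ = 10^(ΔL/20).
r₂ = 9.7·10^((75−66)/20) = 9.7·10^(9.0/20) = 27.34 m.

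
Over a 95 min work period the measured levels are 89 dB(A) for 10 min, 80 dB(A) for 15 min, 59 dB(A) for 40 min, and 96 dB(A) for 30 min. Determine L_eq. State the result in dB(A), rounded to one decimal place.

L_eq = 10·log₁₀[(1/T)·Σ tᵢ·10^(Lᵢ/10)] with T = 95 min.
Σ tᵢ·10^(Lᵢ/10) = 10·10^(89/10) + 15·10^(80/10) + 40·10^(59/10) + 30·10^(96/10) = 1.289e+11.
L_eq = 10·log₁₀(1.289e+11/95) = 91.33 dB(A).

91.3 dB(A)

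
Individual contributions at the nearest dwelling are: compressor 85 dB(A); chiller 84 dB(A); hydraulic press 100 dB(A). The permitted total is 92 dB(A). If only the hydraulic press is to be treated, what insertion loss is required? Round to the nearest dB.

10 dB

Fixed contribution from the other sources: Σ 10^(L/10) = 10^(85/10) + 10^(84/10) = 5.674e+08 (87.54 dB(A)).
The limit corresponds to 10^(92/10) = 1.585e+09; subtracting the fixed part leaves 1.017e+09 for the hydraulic press, i.e. 90.08 dB(A).
Required insertion loss = 100 − 90.08 = 9.92 dB.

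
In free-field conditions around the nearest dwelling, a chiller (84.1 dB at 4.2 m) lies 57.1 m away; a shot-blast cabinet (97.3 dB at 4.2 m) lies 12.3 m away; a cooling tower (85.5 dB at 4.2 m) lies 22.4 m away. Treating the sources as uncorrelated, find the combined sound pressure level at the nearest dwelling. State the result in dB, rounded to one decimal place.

Propagate each source to the receiver with L = L_ref − 20·log₁₀(r/r_ref), then add intensities.
chiller: 84.1 − 20·log₁₀(57.1/4.2) = 84.1 − 22.67 = 61.43 dB.
shot-blast cabinet: 97.3 − 20·log₁₀(12.3/4.2) = 97.3 − 9.33 = 87.97 dB.
cooling tower: 85.5 − 20·log₁₀(22.4/4.2) = 85.5 − 14.54 = 70.96 dB.
Σ 10^(L/10) = 6.400e+08 → L_total = 10·log₁₀(6.400e+08) = 88.06 dB.

88.1 dB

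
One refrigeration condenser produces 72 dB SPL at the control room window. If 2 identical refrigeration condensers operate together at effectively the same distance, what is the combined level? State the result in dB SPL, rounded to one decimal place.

L_total = L₁ + 10·log₁₀ N for N identical incoherent sources.
L_total = 72 + 10·log₁₀(2) = 72 + 3.010 = 75.01 dB SPL.

75.0 dB SPL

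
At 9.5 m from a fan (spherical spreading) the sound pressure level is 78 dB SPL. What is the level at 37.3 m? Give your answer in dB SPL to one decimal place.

Point-source attenuation: ΔL = 20·log₁₀(r₂/r₁) = 20·log₁₀(37.3/9.5) = 11.880 dB.
L₂ = 78 − 20·log₁₀(37.3/9.5) = 78 − 11.880 = 66.12 dB SPL.

66.1 dB SPL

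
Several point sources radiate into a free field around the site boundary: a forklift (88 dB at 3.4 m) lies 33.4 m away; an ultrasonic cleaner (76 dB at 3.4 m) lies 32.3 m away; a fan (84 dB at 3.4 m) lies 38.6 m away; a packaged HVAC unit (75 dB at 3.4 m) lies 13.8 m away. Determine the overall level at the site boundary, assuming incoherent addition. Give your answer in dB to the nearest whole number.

First find each source's level at the receiver (point-source: −20·log₁₀(r/r_ref)), then combine on an intensity basis.
forklift: 88 − 20·log₁₀(33.4/3.4) = 88 − 19.85 = 68.15 dB.
ultrasonic cleaner: 76 − 20·log₁₀(32.3/3.4) = 76 − 19.55 = 56.45 dB.
fan: 84 − 20·log₁₀(38.6/3.4) = 84 − 21.10 = 62.90 dB.
packaged HVAC unit: 75 − 20·log₁₀(13.8/3.4) = 75 − 12.17 = 62.83 dB.
Σ 10^(L/10) = 1.085e+07 → L_total = 10·log₁₀(1.085e+07) = 70.35 dB.

70 dB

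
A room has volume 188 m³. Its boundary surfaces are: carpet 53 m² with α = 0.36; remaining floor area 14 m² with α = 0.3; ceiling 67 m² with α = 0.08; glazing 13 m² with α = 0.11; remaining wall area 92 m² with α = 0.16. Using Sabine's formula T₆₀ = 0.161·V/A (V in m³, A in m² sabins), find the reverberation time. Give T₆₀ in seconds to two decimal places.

Total absorption A = 53·0.36 + 14·0.3 + 67·0.08 + 13·0.11 + 92·0.16 = 44.79 m² sabins.
T₆₀ = 0.161·V/A = 0.161·188/44.79 = 0.676 s.

0.68 s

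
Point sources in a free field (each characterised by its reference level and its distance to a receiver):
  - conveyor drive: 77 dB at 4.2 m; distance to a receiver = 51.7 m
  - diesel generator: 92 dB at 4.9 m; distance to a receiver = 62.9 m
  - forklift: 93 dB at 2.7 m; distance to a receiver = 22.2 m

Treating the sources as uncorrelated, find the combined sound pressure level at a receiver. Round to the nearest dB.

Apply inverse-square spreading to bring every level to the receiver, then sum 10^(L/10).
conveyor drive: 77 − 20·log₁₀(51.7/4.2) = 77 − 21.80 = 55.20 dB.
diesel generator: 92 − 20·log₁₀(62.9/4.9) = 92 − 22.17 = 69.83 dB.
forklift: 93 − 20·log₁₀(22.2/2.7) = 93 − 18.30 = 74.70 dB.
Σ 10^(L/10) = 3.946e+07 → L_total = 10·log₁₀(3.946e+07) = 75.96 dB.

76 dB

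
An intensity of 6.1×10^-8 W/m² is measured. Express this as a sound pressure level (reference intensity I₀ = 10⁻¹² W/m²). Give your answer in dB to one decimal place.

Dividing by I₀ shifts the exponent by 12: I/I₀ = 6.1×10^4.
L = 10·(0.7853 + 4) = 47.85 dB.

47.9 dB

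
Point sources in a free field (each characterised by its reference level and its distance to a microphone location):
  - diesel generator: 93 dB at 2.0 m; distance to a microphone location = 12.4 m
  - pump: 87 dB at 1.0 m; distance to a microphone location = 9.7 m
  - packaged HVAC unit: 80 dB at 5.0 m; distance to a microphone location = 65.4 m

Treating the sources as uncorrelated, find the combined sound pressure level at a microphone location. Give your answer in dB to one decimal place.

77.6 dB

First find each source's level at the receiver (point-source: −20·log₁₀(r/r_ref)), then combine on an intensity basis.
diesel generator: 93 − 20·log₁₀(12.4/2.0) = 93 − 15.85 = 77.15 dB.
pump: 87 − 20·log₁₀(9.7/1.0) = 87 − 19.74 = 67.26 dB.
packaged HVAC unit: 80 − 20·log₁₀(65.4/5.0) = 80 − 22.33 = 57.67 dB.
Σ 10^(L/10) = 5.782e+07 → L_total = 10·log₁₀(5.782e+07) = 77.62 dB.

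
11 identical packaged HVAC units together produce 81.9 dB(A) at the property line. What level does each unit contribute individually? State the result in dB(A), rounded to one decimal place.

71.5 dB(A)

Dividing the total intensity by 11 lowers the level by 10·log₁₀ 11 = 10.414 dB: L₁ = 81.9 − 10.414.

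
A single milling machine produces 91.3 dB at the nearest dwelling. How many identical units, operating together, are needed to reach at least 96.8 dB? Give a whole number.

Need L₁ + 10·log₁₀ N ≥ 96.8, i.e. log₁₀ N ≥ 0.55.
N ≥ 10^(5.5/10) = 3.548, so N = 4.

4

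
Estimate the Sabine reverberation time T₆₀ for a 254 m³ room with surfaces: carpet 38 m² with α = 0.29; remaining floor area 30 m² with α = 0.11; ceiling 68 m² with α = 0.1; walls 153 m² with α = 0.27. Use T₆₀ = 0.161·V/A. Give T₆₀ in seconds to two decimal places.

0.66 s

Summing Sᵢαᵢ: 38·0.29 + 30·0.11 + 68·0.1 + 153·0.27 = 62.43 m².
T₆₀ = 0.161·V/A = 0.161·254/62.43 = 0.655 s.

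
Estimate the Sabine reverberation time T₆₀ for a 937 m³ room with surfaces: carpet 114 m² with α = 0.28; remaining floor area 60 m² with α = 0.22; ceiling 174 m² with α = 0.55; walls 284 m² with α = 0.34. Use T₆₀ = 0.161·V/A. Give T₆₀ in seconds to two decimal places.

Summing Sᵢαᵢ: 114·0.28 + 60·0.22 + 174·0.55 + 284·0.34 = 237.38 m².
T₆₀ = 0.161·V/A = 0.161·937/237.38 = 0.636 s.

0.64 s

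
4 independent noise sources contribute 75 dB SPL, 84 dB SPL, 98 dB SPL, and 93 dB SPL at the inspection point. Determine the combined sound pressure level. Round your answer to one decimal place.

Incoherent sources combine by intensity addition: L_total = 10·log₁₀(Σ 10^(L_i/10)).
Σ 10^(L/10) = 10^(75/10) + 10^(84/10) + 10^(98/10) + 10^(93/10) = 8.588e+09.
L_total = 10·log₁₀(8.588e+09) = 99.34 dB SPL.

99.3 dB SPL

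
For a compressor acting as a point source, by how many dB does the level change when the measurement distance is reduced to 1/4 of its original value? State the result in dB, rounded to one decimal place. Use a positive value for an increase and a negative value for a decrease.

With spherical spreading the level changes by −20·log₁₀(r₂/r₁).
ΔL = −20·log₁₀(0.25) = +12.04 dB.

+12.0 dB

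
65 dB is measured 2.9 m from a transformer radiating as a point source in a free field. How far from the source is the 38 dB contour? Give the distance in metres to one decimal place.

The 27.0 dB drop corresponds to a distance ratio of 10^(27.0/20) for a point source.
r₂ = 2.9·10^((65−38)/20) = 2.9·10^(27.0/20) = 64.92 m.

64.9 m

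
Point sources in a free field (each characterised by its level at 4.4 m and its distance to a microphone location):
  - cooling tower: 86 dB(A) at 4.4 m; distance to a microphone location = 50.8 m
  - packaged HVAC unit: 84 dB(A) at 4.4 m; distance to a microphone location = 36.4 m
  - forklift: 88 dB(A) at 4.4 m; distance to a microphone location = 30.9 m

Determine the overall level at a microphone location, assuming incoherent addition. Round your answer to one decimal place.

72.9 dB(A)

Apply inverse-square spreading to bring every level to the receiver, then sum 10^(L/10).
cooling tower: 86 − 20·log₁₀(50.8/4.4) = 86 − 21.25 = 64.75 dB(A).
packaged HVAC unit: 84 − 20·log₁₀(36.4/4.4) = 84 − 18.35 = 65.65 dB(A).
forklift: 88 − 20·log₁₀(30.9/4.4) = 88 − 16.93 = 71.07 dB(A).
Σ 10^(L/10) = 1.945e+07 → L_total = 10·log₁₀(1.945e+07) = 72.89 dB(A).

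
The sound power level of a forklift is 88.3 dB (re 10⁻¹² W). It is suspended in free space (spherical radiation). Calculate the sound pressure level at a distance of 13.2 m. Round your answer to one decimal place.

L_p = L_w − 10·log₁₀(4π·r²) with r = 13.2 m.
4π·r² = 2190 m², 10·log₁₀ of that is 33.404 dB.
L_p = 88.3 − 33.404 = 54.90 dB.

54.9 dB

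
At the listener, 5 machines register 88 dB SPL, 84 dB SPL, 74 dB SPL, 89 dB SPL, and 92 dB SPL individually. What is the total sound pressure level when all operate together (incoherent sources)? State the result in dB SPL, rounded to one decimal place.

Incoherent sources combine by intensity addition: L_total = 10·log₁₀(Σ 10^(L_i/10)).
Σ 10^(L/10) = 10^(88/10) + 10^(84/10) + 10^(74/10) + 10^(89/10) + 10^(92/10) = 3.286e+09.
L_total = 10·log₁₀(3.286e+09) = 95.17 dB SPL.

95.2 dB SPL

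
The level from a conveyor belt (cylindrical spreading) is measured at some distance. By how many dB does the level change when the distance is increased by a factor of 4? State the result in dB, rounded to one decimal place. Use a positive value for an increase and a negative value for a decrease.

With cylindrical spreading the level changes by −10·log₁₀(r₂/r₁).
ΔL = −10·log₁₀(4) = -6.02 dB.

-6.0 dB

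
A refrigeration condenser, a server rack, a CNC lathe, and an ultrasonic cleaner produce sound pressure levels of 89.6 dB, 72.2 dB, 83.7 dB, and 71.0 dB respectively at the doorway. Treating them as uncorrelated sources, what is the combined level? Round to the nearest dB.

91 dB

Incoherent sources combine by intensity addition: L_total = 10·log₁₀(Σ 10^(L_i/10)).
Σ 10^(L/10) = 10^(89.6/10) + 10^(72.2/10) + 10^(83.7/10) + 10^(71.0/10) = 1.176e+09.
L_total = 10·log₁₀(1.176e+09) = 90.70 dB.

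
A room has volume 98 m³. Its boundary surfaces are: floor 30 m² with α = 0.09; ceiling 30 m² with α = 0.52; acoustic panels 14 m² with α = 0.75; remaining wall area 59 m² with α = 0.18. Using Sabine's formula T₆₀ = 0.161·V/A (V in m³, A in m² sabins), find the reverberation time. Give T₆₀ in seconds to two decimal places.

A = Σ Sᵢαᵢ = 30·0.09 + 30·0.52 + 14·0.75 + 59·0.18 = 39.42 m².
T₆₀ = 0.161·V/A = 0.161·98/39.42 = 0.400 s.

0.40 s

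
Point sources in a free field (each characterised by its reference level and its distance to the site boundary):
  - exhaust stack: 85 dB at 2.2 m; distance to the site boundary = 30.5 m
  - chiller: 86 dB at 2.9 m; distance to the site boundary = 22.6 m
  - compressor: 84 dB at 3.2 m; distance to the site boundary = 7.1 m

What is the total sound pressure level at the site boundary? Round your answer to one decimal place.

Apply inverse-square spreading to bring every level to the receiver, then sum 10^(L/10).
exhaust stack: 85 − 20·log₁₀(30.5/2.2) = 85 − 22.84 = 62.16 dB.
chiller: 86 − 20·log₁₀(22.6/2.9) = 86 − 17.83 = 68.17 dB.
compressor: 84 − 20·log₁₀(7.1/3.2) = 84 − 6.92 = 77.08 dB.
Σ 10^(L/10) = 5.923e+07 → L_total = 10·log₁₀(5.923e+07) = 77.73 dB.

77.7 dB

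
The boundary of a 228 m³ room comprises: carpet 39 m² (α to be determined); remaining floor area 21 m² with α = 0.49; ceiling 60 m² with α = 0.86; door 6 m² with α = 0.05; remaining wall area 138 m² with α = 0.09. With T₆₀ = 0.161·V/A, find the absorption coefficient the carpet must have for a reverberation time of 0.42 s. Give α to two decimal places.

0.33

From T₆₀ = 0.161·V/A, the target T₆₀ = 0.42 s needs A = 0.161·228/0.42 = 87.40 m².
Absorption from the other surfaces = 21·0.49 + 60·0.86 + 6·0.05 + 138·0.09 = 74.61 m², so the carpet must supply 12.79 m² over 39 m².
α = 12.79/39 = 0.328.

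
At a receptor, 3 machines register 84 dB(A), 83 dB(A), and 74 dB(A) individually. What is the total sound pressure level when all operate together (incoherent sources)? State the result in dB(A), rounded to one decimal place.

For uncorrelated sources the intensities add, so convert each level to linear form, sum, and take 10·log₁₀ of the total.
Σ 10^(L/10) = 10^(84/10) + 10^(83/10) + 10^(74/10) = 4.758e+08.
L_total = 10·log₁₀(4.758e+08) = 86.77 dB(A).

86.8 dB(A)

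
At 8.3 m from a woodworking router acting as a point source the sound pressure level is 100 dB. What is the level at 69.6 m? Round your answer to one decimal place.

For a point source, L₂ = L₁ − 20·log₁₀(r₂/r₁).
L₂ = 100 − 20·log₁₀(69.6/8.3) = 100 − 18.471 = 81.53 dB.

81.5 dB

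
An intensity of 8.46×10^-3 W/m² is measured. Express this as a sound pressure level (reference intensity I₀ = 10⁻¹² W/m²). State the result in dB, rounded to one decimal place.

I/I₀ = 8.46×10^-3/10⁻¹² = 8.46×10^9, and L = 10·log₁₀(I/I₀).
L = 10·(0.9274 + 9) = 99.27 dB.

99.3 dB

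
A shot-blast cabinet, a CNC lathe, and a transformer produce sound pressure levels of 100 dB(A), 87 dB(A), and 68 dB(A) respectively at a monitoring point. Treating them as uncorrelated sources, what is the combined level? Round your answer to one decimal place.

100.2 dB(A)

Incoherent sources combine by intensity addition: L_total = 10·log₁₀(Σ 10^(L_i/10)).
Σ 10^(L/10) = 10^(100/10) + 10^(87/10) + 10^(68/10) = 1.051e+10.
L_total = 10·log₁₀(1.051e+10) = 100.21 dB(A).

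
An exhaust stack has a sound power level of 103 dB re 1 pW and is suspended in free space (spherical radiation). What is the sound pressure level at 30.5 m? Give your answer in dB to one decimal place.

Free-field spherical radiation: L_p = L_w − 10·log₁₀(4π·r²), r = 30.5 m.
4π·r² = 1.169e+04 m², 10·log₁₀ of that is 40.678 dB.
L_p = 103 − 40.678 = 62.32 dB.

62.3 dB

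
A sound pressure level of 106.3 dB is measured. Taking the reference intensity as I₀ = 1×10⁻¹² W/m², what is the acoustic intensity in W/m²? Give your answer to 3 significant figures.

L = 10·log₁₀(I/I₀) ⇒ I = I₀·10^(L/10) = 10⁻¹² × 10^10.63.

0.0427 W/m²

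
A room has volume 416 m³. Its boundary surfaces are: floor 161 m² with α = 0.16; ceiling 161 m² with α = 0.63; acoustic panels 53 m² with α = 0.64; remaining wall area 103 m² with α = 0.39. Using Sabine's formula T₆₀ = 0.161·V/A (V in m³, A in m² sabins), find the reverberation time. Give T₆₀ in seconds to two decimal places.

A = Σ Sᵢαᵢ = 161·0.16 + 161·0.63 + 53·0.64 + 103·0.39 = 201.28 m².
T₆₀ = 0.161 × 416 / 201.28 = 0.333 s.

0.33 s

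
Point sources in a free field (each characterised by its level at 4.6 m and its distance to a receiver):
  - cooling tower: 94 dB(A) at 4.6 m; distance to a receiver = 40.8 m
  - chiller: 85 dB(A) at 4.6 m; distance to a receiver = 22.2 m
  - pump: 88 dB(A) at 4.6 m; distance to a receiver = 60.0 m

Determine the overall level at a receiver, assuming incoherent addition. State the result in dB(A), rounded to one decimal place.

76.9 dB(A)

Propagate each source to the receiver with L = L_ref − 20·log₁₀(r/r_ref), then add intensities.
cooling tower: 94 − 20·log₁₀(40.8/4.6) = 94 − 18.96 = 75.04 dB(A).
chiller: 85 − 20·log₁₀(22.2/4.6) = 85 − 13.67 = 71.33 dB(A).
pump: 88 − 20·log₁₀(60.0/4.6) = 88 − 22.31 = 65.69 dB(A).
Σ 10^(L/10) = 4.922e+07 → L_total = 10·log₁₀(4.922e+07) = 76.92 dB(A).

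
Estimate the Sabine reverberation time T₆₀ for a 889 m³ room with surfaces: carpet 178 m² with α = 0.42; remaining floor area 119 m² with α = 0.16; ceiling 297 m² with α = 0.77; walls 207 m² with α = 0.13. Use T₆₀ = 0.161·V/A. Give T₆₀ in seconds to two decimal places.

Total absorption A = 178·0.42 + 119·0.16 + 297·0.77 + 207·0.13 = 349.40 m² sabins.
T₆₀ = 0.161·V/A = 0.161·889/349.40 = 0.410 s.

0.41 s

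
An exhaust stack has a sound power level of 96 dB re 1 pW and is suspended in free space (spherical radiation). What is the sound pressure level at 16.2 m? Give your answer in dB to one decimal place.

60.8 dB

L_p = L_w − 10·log₁₀(4π·r²) with r = 16.2 m.
4π·r² = 3298 m², 10·log₁₀ of that is 35.182 dB.
L_p = 96 − 35.182 = 60.82 dB.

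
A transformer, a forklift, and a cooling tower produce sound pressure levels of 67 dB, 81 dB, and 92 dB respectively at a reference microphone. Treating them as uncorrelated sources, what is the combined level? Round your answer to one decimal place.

92.3 dB

Incoherent sources combine by intensity addition: L_total = 10·log₁₀(Σ 10^(L_i/10)).
Σ 10^(L/10) = 10^(67/10) + 10^(81/10) + 10^(92/10) = 1.716e+09.
L_total = 10·log₁₀(1.716e+09) = 92.34 dB.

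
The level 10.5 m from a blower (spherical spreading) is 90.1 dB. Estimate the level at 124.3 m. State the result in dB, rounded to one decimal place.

68.6 dB

Point-source attenuation: ΔL = 20·log₁₀(r₂/r₁) = 20·log₁₀(124.3/10.5) = 21.466 dB.
L₂ = 90.1 − 20·log₁₀(124.3/10.5) = 90.1 − 21.466 = 68.63 dB.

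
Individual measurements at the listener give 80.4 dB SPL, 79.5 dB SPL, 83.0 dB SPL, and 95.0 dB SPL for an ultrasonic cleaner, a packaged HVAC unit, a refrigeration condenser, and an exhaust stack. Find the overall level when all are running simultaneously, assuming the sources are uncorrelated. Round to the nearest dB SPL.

Incoherent sources combine by intensity addition: L_total = 10·log₁₀(Σ 10^(L_i/10)).
Σ 10^(L/10) = 10^(80.4/10) + 10^(79.5/10) + 10^(83.0/10) + 10^(95.0/10) = 3.561e+09.
L_total = 10·log₁₀(3.561e+09) = 95.52 dB SPL.

96 dB SPL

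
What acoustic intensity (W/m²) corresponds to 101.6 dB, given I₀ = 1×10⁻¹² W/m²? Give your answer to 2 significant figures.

0.014 W/m²

L = 10·log₁₀(I/I₀) ⇒ I = I₀·10^(L/10) = 10⁻¹² × 10^10.16.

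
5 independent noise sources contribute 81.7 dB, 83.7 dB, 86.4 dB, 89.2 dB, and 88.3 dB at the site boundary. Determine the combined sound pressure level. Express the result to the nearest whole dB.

For uncorrelated sources the intensities add, so convert each level to linear form, sum, and take 10·log₁₀ of the total.
Σ 10^(L/10) = 10^(81.7/10) + 10^(83.7/10) + 10^(86.4/10) + 10^(89.2/10) + 10^(88.3/10) = 2.327e+09.
L_total = 10·log₁₀(2.327e+09) = 93.67 dB.

94 dB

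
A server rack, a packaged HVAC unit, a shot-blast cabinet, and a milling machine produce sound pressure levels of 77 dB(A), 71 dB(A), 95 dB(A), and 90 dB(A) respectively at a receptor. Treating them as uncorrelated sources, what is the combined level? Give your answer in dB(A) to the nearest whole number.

Incoherent sources combine by intensity addition: L_total = 10·log₁₀(Σ 10^(L_i/10)).
Σ 10^(L/10) = 10^(77/10) + 10^(71/10) + 10^(95/10) + 10^(90/10) = 4.225e+09.
L_total = 10·log₁₀(4.225e+09) = 96.26 dB(A).

96 dB(A)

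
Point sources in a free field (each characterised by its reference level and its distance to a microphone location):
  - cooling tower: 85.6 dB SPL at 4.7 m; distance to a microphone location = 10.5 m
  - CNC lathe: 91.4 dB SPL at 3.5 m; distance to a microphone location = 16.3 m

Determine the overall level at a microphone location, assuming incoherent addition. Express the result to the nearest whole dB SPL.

81 dB SPL

First find each source's level at the receiver (point-source: −20·log₁₀(r/r_ref)), then combine on an intensity basis.
cooling tower: 85.6 − 20·log₁₀(10.5/4.7) = 85.6 − 6.98 = 78.62 dB SPL.
CNC lathe: 91.4 − 20·log₁₀(16.3/3.5) = 91.4 − 13.36 = 78.04 dB SPL.
Σ 10^(L/10) = 1.364e+08 → L_total = 10·log₁₀(1.364e+08) = 81.35 dB SPL.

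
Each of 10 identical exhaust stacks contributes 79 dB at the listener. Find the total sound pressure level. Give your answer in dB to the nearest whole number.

89 dB

L_total = L₁ + 10·log₁₀ N for N identical incoherent sources.
L_total = 79 + 10·log₁₀(10) = 79 + 10.000 = 89.00 dB.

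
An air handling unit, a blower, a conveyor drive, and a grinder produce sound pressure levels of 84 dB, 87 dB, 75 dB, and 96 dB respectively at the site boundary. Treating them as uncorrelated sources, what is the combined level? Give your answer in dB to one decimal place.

For uncorrelated sources the intensities add, so convert each level to linear form, sum, and take 10·log₁₀ of the total.
Σ 10^(L/10) = 10^(84/10) + 10^(87/10) + 10^(75/10) + 10^(96/10) = 4.765e+09.
L_total = 10·log₁₀(4.765e+09) = 96.78 dB.

96.8 dB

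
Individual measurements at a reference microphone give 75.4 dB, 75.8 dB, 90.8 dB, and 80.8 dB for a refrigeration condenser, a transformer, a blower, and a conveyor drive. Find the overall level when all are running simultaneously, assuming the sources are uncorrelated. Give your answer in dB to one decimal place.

91.4 dB

For uncorrelated sources the intensities add, so convert each level to linear form, sum, and take 10·log₁₀ of the total.
Σ 10^(L/10) = 10^(75.4/10) + 10^(75.8/10) + 10^(90.8/10) + 10^(80.8/10) = 1.395e+09.
L_total = 10·log₁₀(1.395e+09) = 91.45 dB.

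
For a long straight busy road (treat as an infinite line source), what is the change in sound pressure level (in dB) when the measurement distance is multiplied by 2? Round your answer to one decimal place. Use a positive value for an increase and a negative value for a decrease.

Line-source spreading: ΔL = −10·log₁₀(r₂/r₁).
ΔL = −10·log₁₀(2) = -3.01 dB.

-3.0 dB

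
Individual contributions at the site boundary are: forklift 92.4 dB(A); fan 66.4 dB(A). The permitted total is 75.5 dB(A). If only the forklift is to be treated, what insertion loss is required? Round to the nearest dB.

The untreated sources together contribute 10^(66.4/10) = 4.365e+06, i.e. 66.40 dB(A).
The limit corresponds to 10^(75.5/10) = 3.548e+07; subtracting the fixed part leaves 3.112e+07 for the forklift, i.e. 74.93 dB(A).
Required insertion loss = 92.4 − 74.93 = 17.47 dB.

17 dB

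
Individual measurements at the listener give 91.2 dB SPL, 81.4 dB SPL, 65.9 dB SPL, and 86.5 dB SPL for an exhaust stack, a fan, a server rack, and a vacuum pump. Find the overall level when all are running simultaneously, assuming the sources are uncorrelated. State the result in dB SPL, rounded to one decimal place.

92.8 dB SPL

For uncorrelated sources the intensities add, so convert each level to linear form, sum, and take 10·log₁₀ of the total.
Σ 10^(L/10) = 10^(91.2/10) + 10^(81.4/10) + 10^(65.9/10) + 10^(86.5/10) = 1.907e+09.
L_total = 10·log₁₀(1.907e+09) = 92.80 dB SPL.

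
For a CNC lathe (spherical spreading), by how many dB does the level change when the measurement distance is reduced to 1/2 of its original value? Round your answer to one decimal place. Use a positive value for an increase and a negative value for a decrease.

Point-source spreading: ΔL = −20·log₁₀(r₂/r₁).
ΔL = −20·log₁₀(0.5) = +6.02 dB.

+6.0 dB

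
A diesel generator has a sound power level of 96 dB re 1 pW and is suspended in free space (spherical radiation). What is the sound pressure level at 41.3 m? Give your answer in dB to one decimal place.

The power spreads over a sphere of area 4π·r², so L_p = L_w − 10·log₁₀(4π·r²).
4π·r² = 2.143e+04 m², 10·log₁₀ of that is 43.311 dB.
L_p = 96 − 43.311 = 52.69 dB.

52.7 dB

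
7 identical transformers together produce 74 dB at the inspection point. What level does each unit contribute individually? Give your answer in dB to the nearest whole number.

For N identical incoherent sources L_total = L₁ + 10·log₁₀ N, so L₁ = 74 − 10·log₁₀(7) = 74 − 8.451.

66 dB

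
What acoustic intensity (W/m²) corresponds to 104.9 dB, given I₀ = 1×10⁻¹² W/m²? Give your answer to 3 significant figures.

0.0309 W/m²

L = 10·log₁₀(I/I₀) ⇒ I = I₀·10^(L/10) = 10⁻¹² × 10^10.49.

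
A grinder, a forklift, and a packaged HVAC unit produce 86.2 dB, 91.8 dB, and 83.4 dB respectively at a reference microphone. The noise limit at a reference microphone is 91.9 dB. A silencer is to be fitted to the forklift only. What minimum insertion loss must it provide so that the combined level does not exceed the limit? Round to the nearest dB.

2 dB

The untreated sources together contribute 10^(86.2/10) + 10^(83.4/10) = 6.356e+08, i.e. 88.03 dB.
The limit corresponds to 10^(91.9/10) = 1.549e+09; subtracting the fixed part leaves 9.132e+08 for the forklift, i.e. 89.61 dB.
Required insertion loss = 91.8 − 89.61 = 2.19 dB.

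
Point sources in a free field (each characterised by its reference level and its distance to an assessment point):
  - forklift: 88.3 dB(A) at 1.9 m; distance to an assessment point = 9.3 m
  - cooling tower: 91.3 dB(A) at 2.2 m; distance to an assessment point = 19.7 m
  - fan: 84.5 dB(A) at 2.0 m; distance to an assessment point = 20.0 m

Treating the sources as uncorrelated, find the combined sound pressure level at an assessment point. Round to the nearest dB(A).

First find each source's level at the receiver (point-source: −20·log₁₀(r/r_ref)), then combine on an intensity basis.
forklift: 88.3 − 20·log₁₀(9.3/1.9) = 88.3 − 13.79 = 74.51 dB(A).
cooling tower: 91.3 − 20·log₁₀(19.7/2.2) = 91.3 − 19.04 = 72.26 dB(A).
fan: 84.5 − 20·log₁₀(20.0/2.0) = 84.5 − 20.00 = 64.50 dB(A).
Σ 10^(L/10) = 4.786e+07 → L_total = 10·log₁₀(4.786e+07) = 76.80 dB(A).

77 dB(A)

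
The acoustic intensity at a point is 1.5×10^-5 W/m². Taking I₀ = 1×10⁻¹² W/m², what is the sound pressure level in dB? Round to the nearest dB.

72 dB

Dividing by I₀ shifts the exponent by 12: I/I₀ = 1.5×10^7.
L = 10·(0.1761 + 7) = 71.76 dB.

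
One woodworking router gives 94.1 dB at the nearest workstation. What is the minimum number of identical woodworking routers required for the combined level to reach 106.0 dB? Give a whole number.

16

Need L₁ + 10·log₁₀ N ≥ 106.0, i.e. log₁₀ N ≥ 1.19.
N ≥ 10^(11.9/10) = 15.488, so N = 16.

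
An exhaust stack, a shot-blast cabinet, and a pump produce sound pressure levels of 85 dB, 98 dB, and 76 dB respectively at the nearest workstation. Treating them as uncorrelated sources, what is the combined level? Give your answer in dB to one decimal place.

For uncorrelated sources the intensities add, so convert each level to linear form, sum, and take 10·log₁₀ of the total.
Σ 10^(L/10) = 10^(85/10) + 10^(98/10) + 10^(76/10) = 6.666e+09.
L_total = 10·log₁₀(6.666e+09) = 98.24 dB.

98.2 dB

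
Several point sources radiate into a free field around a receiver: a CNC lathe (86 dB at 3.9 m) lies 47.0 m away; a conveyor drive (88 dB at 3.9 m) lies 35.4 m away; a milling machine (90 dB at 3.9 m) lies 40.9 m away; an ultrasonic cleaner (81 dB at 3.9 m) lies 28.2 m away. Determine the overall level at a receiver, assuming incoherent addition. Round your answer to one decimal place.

Propagate each source to the receiver with L = L_ref − 20·log₁₀(r/r_ref), then add intensities.
CNC lathe: 86 − 20·log₁₀(47.0/3.9) = 86 − 21.62 = 64.38 dB.
conveyor drive: 88 − 20·log₁₀(35.4/3.9) = 88 − 19.16 = 68.84 dB.
milling machine: 90 − 20·log₁₀(40.9/3.9) = 90 − 20.41 = 69.59 dB.
ultrasonic cleaner: 81 − 20·log₁₀(28.2/3.9) = 81 − 17.18 = 63.82 dB.
Σ 10^(L/10) = 2.190e+07 → L_total = 10·log₁₀(2.190e+07) = 73.40 dB.

73.4 dB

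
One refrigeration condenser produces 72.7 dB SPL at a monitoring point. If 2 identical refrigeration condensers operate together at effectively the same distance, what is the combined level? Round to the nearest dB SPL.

76 dB SPL

L_total = L₁ + 10·log₁₀ N for N identical incoherent sources.
L_total = 72.7 + 10·log₁₀(2) = 72.7 + 3.010 = 75.71 dB SPL.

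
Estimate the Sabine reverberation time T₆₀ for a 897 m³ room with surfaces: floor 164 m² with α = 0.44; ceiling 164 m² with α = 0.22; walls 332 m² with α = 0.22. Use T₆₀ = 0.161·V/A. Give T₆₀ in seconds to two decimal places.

Total absorption A = 164·0.44 + 164·0.22 + 332·0.22 = 181.28 m² sabins.
T₆₀ = 0.161·V/A = 0.161·897/181.28 = 0.797 s.

0.80 s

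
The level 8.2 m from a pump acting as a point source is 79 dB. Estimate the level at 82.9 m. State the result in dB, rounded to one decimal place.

Point-source attenuation: ΔL = 20·log₁₀(r₂/r₁) = 20·log₁₀(82.9/8.2) = 20.095 dB.
L₂ = 79 − 20·log₁₀(82.9/8.2) = 79 − 20.095 = 58.91 dB.

58.9 dB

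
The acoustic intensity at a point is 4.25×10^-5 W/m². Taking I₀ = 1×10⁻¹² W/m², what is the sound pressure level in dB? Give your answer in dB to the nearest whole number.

76 dB

L = 10·log₁₀(I/I₀) = 10·log₁₀(4.25×10^-5/10⁻¹²) = 10·log₁₀(4.25×10^7).
L = 10·(0.6284 + 7) = 76.28 dB.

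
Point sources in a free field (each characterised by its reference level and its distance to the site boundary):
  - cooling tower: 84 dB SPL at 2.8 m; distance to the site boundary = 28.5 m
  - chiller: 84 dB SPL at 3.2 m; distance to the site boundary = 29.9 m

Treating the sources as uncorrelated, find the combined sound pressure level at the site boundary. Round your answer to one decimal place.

Propagate each source to the receiver with L = L_ref − 20·log₁₀(r/r_ref), then add intensities.
cooling tower: 84 − 20·log₁₀(28.5/2.8) = 84 − 20.15 = 63.85 dB SPL.
chiller: 84 − 20·log₁₀(29.9/3.2) = 84 − 19.41 = 64.59 dB SPL.
Σ 10^(L/10) = 5.302e+06 → L_total = 10·log₁₀(5.302e+06) = 67.24 dB SPL.

67.2 dB SPL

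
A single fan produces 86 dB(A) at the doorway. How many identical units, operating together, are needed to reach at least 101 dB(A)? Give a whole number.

32

N identical sources give L₁ + 10·log₁₀ N, so require 10·log₁₀ N ≥ 101 − 86 = 15.0 dB.
N ≥ 10^(15.0/10) = 31.623, so N = 32.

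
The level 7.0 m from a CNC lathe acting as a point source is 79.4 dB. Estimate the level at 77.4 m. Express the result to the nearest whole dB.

Spherical spreading from a point source gives a 20·log₁₀(r₂/r₁) drop.
L₂ = 79.4 − 20·log₁₀(77.4/7.0) = 79.4 − 20.873 = 58.53 dB.

59 dB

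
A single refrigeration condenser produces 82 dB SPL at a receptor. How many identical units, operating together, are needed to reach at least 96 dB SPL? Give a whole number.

26

The shortfall is 96 − 82 = 14.0 dB, and N units add 10·log₁₀ N, so need 10·log₁₀ N ≥ 14.0.
N ≥ 10^(14.0/10) = 25.119, so N = 26.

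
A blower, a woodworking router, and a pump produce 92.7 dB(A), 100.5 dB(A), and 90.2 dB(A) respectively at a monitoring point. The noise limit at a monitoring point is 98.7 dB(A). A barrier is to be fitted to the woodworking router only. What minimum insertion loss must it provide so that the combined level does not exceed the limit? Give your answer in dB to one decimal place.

4.0 dB

The untreated sources together contribute 10^(92.7/10) + 10^(90.2/10) = 2.909e+09, i.e. 94.64 dB(A).
The limit corresponds to 10^(98.7/10) = 7.413e+09; subtracting the fixed part leaves 4.504e+09 for the woodworking router, i.e. 96.54 dB(A).
Required insertion loss = 100.5 − 96.54 = 3.96 dB.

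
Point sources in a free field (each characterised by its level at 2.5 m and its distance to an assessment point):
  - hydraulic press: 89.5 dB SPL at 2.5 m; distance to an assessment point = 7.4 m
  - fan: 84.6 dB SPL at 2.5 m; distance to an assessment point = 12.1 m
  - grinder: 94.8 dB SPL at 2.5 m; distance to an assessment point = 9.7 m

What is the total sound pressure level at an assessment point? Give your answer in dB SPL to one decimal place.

Apply inverse-square spreading to bring every level to the receiver, then sum 10^(L/10).
hydraulic press: 89.5 − 20·log₁₀(7.4/2.5) = 89.5 − 9.43 = 80.07 dB SPL.
fan: 84.6 − 20·log₁₀(12.1/2.5) = 84.6 − 13.70 = 70.90 dB SPL.
grinder: 94.8 − 20·log₁₀(9.7/2.5) = 94.8 − 11.78 = 83.02 dB SPL.
Σ 10^(L/10) = 3.146e+08 → L_total = 10·log₁₀(3.146e+08) = 84.98 dB SPL.

85.0 dB SPL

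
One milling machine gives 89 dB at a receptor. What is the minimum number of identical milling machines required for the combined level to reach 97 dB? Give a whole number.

7

The shortfall is 97 − 89 = 8.0 dB, and N units add 10·log₁₀ N, so need 10·log₁₀ N ≥ 8.0.
N ≥ 10^(8.0/10) = 6.310, so N = 7.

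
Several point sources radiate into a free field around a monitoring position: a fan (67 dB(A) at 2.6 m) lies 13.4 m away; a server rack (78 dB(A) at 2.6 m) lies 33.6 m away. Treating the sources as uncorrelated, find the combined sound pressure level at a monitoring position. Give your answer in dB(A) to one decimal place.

First find each source's level at the receiver (point-source: −20·log₁₀(r/r_ref)), then combine on an intensity basis.
fan: 67 − 20·log₁₀(13.4/2.6) = 67 − 14.24 = 52.76 dB(A).
server rack: 78 − 20·log₁₀(33.6/2.6) = 78 − 22.23 = 55.77 dB(A).
Σ 10^(L/10) = 5.665e+05 → L_total = 10·log₁₀(5.665e+05) = 57.53 dB(A).

57.5 dB(A)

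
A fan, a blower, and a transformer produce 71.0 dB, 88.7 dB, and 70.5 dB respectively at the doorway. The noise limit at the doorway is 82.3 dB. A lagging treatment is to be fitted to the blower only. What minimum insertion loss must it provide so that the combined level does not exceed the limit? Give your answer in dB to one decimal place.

Everything except the blower sums to 10^(71.0/10) + 10^(70.5/10) = 2.381e+07 in linear terms, 73.77 dB.
To meet 82.3 dB overall, the treated blower may contribute at most 10^(82.3/10) − 2.381e+07 = 1.460e+08, i.e. 81.64 dB.
Required insertion loss = 88.7 − 81.64 = 7.06 dB.

7.1 dB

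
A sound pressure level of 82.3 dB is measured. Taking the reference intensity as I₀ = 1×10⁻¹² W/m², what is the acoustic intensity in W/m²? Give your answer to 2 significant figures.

I = I₀·10^(L/10) = 10⁻¹² × 10^(82.3/10) = 10^(-3.770).

0.00017 W/m²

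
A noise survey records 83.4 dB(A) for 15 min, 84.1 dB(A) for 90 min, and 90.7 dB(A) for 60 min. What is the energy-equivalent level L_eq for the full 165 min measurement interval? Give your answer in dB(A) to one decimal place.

The energy average is taken in the linear domain: L_eq = 10·log₁₀[(Σ tᵢ·10^(Lᵢ/10))/T], T = 165 min.
Σ tᵢ·10^(Lᵢ/10) = 15·10^(83.4/10) + 90·10^(84.1/10) + 60·10^(90.7/10) = 9.691e+10.
L_eq = 10·log₁₀(9.691e+10/165) = 87.69 dB(A).

87.7 dB(A)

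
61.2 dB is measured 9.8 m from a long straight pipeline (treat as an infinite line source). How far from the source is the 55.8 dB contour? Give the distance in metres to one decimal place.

34.0 m

For a line source L₁ − L₂ = 10·log₁₀(r₂/r₁), so r₂ = r₁·10^((L₁−L₂)/10).
r₂ = 9.8·10^((61.2−55.8)/10) = 9.8·10^(5.4/10) = 33.98 m.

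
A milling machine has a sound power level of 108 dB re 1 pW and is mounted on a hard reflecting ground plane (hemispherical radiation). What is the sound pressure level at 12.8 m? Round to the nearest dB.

Free-field hemispherical radiation: L_p = L_w − 10·log₁₀(2π·r²), r = 12.8 m.
2π·r² = 1029 m², 10·log₁₀ of that is 30.126 dB.
L_p = 108 − 30.126 = 77.87 dB.

78 dB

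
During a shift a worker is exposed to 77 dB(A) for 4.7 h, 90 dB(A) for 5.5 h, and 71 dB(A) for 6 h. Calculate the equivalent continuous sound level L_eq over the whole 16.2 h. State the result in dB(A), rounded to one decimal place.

The energy average is taken in the linear domain: L_eq = 10·log₁₀[(Σ tᵢ·10^(Lᵢ/10))/T], T = 16.2 h.
Σ tᵢ·10^(Lᵢ/10) = 4.7·10^(77/10) + 5.5·10^(90/10) + 6·10^(71/10) = 5.811e+09.
L_eq = 10·log₁₀(5.811e+09/16.2) = 85.55 dB(A).

85.5 dB(A)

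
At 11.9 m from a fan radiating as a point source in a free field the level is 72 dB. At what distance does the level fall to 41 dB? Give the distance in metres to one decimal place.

Point-source spreading drops the level by 20·log₁₀(r₂/r₁); inverting, r₂/r₁ = 10^(ΔL/20).
r₂ = 11.9·10^((72−41)/20) = 11.9·10^(31.0/20) = 422.23 m.

422.2 m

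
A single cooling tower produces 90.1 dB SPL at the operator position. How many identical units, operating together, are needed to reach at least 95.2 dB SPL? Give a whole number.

N identical sources give L₁ + 10·log₁₀ N, so require 10·log₁₀ N ≥ 95.2 − 90.1 = 5.1 dB.
N ≥ 10^(5.1/10) = 3.236, so N = 4.

4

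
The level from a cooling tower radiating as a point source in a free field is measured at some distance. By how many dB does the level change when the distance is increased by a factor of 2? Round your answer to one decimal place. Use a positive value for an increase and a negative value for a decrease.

-6.0 dB

A point source loses 6 dB per doubling of distance; generally ΔL = −20·log₁₀(r₂/r₁).
ΔL = −20·log₁₀(2) = -6.02 dB.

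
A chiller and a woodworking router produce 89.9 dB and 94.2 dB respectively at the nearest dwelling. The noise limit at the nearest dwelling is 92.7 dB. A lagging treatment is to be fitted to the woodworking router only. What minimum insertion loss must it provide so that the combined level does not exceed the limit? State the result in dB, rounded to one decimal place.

4.7 dB

Everything except the woodworking router sums to 10^(89.9/10) = 9.772e+08 in linear terms, 89.90 dB.
The limit corresponds to 10^(92.7/10) = 1.862e+09; subtracting the fixed part leaves 8.848e+08 for the woodworking router, i.e. 89.47 dB.
Required insertion loss = 94.2 − 89.47 = 4.73 dB.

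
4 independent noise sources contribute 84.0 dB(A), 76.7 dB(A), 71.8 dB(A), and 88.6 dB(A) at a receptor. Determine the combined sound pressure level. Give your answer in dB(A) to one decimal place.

90.2 dB(A)

Incoherent sources combine by intensity addition: L_total = 10·log₁₀(Σ 10^(L_i/10)).
Σ 10^(L/10) = 10^(84.0/10) + 10^(76.7/10) + 10^(71.8/10) + 10^(88.6/10) = 1.038e+09.
L_total = 10·log₁₀(1.038e+09) = 90.16 dB(A).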